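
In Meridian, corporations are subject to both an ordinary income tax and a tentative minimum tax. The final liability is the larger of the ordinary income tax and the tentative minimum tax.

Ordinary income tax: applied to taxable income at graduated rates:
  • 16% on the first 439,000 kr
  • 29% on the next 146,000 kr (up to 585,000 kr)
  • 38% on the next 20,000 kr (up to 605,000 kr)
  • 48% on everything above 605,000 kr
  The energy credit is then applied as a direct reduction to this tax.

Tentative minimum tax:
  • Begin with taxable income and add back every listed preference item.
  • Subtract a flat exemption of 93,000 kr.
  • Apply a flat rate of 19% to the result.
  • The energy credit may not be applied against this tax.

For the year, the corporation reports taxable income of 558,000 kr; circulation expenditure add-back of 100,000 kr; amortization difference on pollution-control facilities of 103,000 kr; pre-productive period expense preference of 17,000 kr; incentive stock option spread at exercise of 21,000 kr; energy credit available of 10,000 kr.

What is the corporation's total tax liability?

134,140 kr

Ordinary income tax:
  439,000 kr × 16% = 70,240 kr
  119,000 kr × 29% = 34,510 kr
  → 104,750 kr
  Less energy credit 10,000 kr → 94,750 kr

Tentative minimum tax:
  Adjusted income: 558,000 kr + 100,000 kr + 103,000 kr + 17,000 kr + 21,000 kr = 799,000 kr
  Less exemption 93,000 kr → base 706,000 kr
  706,000 kr × 19% = 134,140 kr

134,140 kr > 94,750 kr, so the tentative minimum tax is the binding amount.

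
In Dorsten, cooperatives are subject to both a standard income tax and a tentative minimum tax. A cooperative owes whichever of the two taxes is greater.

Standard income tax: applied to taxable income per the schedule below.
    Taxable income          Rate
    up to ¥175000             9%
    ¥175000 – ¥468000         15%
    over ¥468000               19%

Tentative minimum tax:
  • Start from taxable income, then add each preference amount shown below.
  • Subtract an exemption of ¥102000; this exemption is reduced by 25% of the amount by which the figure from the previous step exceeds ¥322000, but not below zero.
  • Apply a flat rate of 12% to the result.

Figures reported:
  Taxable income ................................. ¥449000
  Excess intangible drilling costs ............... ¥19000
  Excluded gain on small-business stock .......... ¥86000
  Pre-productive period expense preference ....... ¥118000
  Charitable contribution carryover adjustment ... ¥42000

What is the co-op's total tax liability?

¥85200

Standard income tax:
  ¥175000 × 9% = ¥15750
  ¥274000 × 15% = ¥41100
  → ¥56850

Tentative minimum tax:
  Adjusted income: ¥449000 + ¥19000 + ¥86000 + ¥118000 + ¥42000 = ¥714000
  Exemption: ¥102000 − 25% × (¥714000 − ¥322000) = ¥102000 − ¥98000 = ¥4000
  Base: ¥714000 − ¥4000 = ¥710000
  ¥710000 × 12% = ¥85200

¥85200 > ¥56850, so the tentative minimum tax is the binding amount.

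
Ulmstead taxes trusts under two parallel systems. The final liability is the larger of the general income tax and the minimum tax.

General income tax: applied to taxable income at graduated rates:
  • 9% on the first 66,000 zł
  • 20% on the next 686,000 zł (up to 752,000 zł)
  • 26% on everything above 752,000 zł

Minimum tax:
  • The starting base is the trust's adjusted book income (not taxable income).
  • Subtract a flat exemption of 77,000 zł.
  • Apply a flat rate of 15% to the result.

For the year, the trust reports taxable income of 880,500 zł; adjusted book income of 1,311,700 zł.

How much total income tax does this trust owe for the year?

General income tax:
  66,000 zł × 9% = 5,940 zł
  686,000 zł × 20% = 137,200 zł
  128,500 zł × 26% = 33,410 zł
  → 176,550 zł

Minimum tax:
  Base (adjusted book income): 1,311,700 zł
  Less exemption 77,000 zł → base 1,234,700 zł
  1,234,700 zł × 15% = 185,205 zł

185,205 zł > 176,550 zł, so the minimum tax is the binding amount.

185,205 zł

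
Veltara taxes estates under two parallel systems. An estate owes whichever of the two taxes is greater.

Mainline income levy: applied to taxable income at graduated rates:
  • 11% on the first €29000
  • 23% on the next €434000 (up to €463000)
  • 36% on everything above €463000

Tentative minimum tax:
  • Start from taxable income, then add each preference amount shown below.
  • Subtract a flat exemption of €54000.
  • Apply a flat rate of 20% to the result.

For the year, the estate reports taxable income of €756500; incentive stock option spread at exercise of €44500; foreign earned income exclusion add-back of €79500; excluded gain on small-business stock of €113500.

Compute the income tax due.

€208670

Tentative minimum tax:
  Adjusted income: €756500 + €44500 + €79500 + €113500 = €994000
  Less exemption €54000 → base €940000
  €940000 × 20% = €188000

Mainline income levy:
  €29000 × 11% = €3190
  €434000 × 23% = €99820
  €293500 × 36% = €105660
  → €208670

€208670 > €188000, so the mainline income levy governs.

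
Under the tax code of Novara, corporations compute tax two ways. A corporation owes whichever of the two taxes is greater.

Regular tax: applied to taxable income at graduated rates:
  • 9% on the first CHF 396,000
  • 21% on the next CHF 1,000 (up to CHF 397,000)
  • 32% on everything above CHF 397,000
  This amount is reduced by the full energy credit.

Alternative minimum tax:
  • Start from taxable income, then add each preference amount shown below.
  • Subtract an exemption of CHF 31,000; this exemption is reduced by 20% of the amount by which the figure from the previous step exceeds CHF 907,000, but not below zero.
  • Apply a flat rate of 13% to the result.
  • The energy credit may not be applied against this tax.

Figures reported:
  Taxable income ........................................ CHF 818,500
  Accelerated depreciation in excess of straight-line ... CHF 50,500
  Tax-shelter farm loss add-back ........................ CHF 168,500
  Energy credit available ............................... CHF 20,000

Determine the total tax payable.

CHF 150,730

Alternative minimum tax:
  Adjusted income: CHF 818,500 + CHF 50,500 + CHF 168,500 = CHF 1,037,500
  Exemption: CHF 31,000 − 20% × (CHF 1,037,500 − CHF 907,000) = CHF 31,000 − CHF 26,100 = CHF 4,900
  Base: CHF 1,037,500 − CHF 4,900 = CHF 1,032,600
  CHF 1,032,600 × 13% = CHF 134,238

Regular tax:
  CHF 396,000 × 9% = CHF 35,640
  CHF 1,000 × 21% = CHF 210
  CHF 421,500 × 32% = CHF 134,880
  → CHF 170,730
  Less energy credit CHF 20,000 → CHF 150,730

CHF 150,730 > CHF 134,238, so the regular tax governs.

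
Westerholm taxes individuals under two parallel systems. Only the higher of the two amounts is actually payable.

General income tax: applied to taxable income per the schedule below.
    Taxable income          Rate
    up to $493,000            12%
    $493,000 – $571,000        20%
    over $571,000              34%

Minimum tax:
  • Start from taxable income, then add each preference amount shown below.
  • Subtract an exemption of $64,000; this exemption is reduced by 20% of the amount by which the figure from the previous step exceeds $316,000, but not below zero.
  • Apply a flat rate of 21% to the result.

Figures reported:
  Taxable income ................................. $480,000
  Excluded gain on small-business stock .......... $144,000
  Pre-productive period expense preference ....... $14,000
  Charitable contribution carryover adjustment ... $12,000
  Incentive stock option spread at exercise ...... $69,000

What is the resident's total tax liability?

General income tax:
  $480,000 × 12% = $57,600

Minimum tax:
  Adjusted income: $480,000 + $144,000 + $14,000 + $12,000 + $69,000 = $719,000
  Exemption: 20% × ($719,000 − $316,000) = $80,600 ≥ $64,000, so the exemption is fully phased out
  Base: $719,000 − $0 = $719,000
  $719,000 × 21% = $150,990

$150,990 > $57,600, so the minimum tax is the binding amount.

$150,990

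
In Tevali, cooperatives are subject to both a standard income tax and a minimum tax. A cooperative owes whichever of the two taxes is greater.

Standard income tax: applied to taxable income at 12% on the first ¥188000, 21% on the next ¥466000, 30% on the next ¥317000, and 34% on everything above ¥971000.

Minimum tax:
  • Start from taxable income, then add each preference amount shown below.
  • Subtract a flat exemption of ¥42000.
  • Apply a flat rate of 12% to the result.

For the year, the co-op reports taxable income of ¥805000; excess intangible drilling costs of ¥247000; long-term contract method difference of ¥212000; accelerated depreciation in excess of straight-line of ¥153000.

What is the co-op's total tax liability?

¥165720

Standard income tax:
  ¥188000 × 12% = ¥22560
  ¥466000 × 21% = ¥97860
  ¥151000 × 30% = ¥45300
  → ¥165720

Minimum tax:
  Adjusted income: ¥805000 + ¥247000 + ¥212000 + ¥153000 = ¥1417000
  Less exemption ¥42000 → base ¥1375000
  ¥1375000 × 12% = ¥165000

¥165720 > ¥165000, so the standard income tax governs.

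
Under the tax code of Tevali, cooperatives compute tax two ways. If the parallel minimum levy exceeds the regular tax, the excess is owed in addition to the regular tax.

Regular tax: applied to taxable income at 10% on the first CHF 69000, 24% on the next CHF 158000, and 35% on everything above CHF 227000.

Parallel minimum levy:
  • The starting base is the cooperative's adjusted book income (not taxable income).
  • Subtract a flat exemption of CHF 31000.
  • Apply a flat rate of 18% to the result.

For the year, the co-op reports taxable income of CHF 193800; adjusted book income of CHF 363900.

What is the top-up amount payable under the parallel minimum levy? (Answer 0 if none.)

Regular tax:
  CHF 69000 × 10% = CHF 6900
  CHF 124800 × 24% = CHF 29952
  → CHF 36852

Parallel minimum levy:
  Base (adjusted book income): CHF 363900
  Less exemption CHF 31000 → base CHF 332900
  CHF 332900 × 18% = CHF 59922

Excess of parallel minimum levy over regular tax: CHF 59922 − CHF 36852 = CHF 23070.

CHF 23070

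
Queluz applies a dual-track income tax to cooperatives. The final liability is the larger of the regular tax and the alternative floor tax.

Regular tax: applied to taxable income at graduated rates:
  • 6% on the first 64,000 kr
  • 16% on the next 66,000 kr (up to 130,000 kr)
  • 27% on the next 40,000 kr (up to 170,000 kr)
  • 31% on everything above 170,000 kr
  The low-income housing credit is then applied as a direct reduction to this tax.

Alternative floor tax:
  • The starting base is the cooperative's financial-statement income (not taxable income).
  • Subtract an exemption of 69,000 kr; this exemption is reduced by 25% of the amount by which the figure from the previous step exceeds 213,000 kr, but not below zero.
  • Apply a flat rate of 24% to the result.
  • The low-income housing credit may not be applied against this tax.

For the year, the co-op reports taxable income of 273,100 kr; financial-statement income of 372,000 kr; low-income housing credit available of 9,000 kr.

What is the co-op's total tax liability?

82,260 kr

Regular tax:
  64,000 kr × 6% = 3,840 kr
  66,000 kr × 16% = 10,560 kr
  40,000 kr × 27% = 10,800 kr
  103,100 kr × 31% = 31,961 kr
  → 57,161 kr
  Less low-income housing credit 9,000 kr → 48,161 kr

Alternative floor tax:
  Base (financial-statement income): 372,000 kr
  Exemption: 69,000 kr − 25% × (372,000 kr − 213,000 kr) = 69,000 kr − 39,750 kr = 29,250 kr
  Base: 372,000 kr − 29,250 kr = 342,750 kr
  342,750 kr × 24% = 82,260 kr

82,260 kr > 48,161 kr, so the alternative floor tax is the binding amount.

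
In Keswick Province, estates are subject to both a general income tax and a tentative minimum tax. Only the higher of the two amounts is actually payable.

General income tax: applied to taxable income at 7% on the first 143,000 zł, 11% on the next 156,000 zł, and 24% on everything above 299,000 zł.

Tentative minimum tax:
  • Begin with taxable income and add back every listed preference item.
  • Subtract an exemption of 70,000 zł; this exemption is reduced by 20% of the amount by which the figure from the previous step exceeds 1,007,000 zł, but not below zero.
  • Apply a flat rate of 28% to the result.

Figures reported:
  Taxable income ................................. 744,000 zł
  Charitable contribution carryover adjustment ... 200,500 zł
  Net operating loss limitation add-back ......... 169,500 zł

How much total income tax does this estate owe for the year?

Tentative minimum tax:
  Adjusted income: 744,000 zł + 200,500 zł + 169,500 zł = 1,114,000 zł
  Exemption: 70,000 zł − 20% × (1,114,000 zł − 1,007,000 zł) = 70,000 zł − 21,400 zł = 48,600 zł
  Base: 1,114,000 zł − 48,600 zł = 1,065,400 zł
  1,065,400 zł × 28% = 298,312 zł

General income tax:
  143,000 zł × 7% = 10,010 zł
  156,000 zł × 11% = 17,160 zł
  445,000 zł × 24% = 106,800 zł
  → 133,970 zł

298,312 zł > 133,970 zł, so the tentative minimum tax is the binding amount.

298,312 zł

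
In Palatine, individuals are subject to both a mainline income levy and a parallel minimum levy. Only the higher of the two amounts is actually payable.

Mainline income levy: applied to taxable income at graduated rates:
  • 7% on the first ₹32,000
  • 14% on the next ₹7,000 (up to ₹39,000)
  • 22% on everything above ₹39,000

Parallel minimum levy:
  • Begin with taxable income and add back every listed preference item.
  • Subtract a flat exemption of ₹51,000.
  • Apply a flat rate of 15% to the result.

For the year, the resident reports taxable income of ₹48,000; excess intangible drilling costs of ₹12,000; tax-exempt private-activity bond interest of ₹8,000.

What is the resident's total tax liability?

Mainline income levy:
  ₹32,000 × 7% = ₹2,240
  ₹7,000 × 14% = ₹980
  ₹9,000 × 22% = ₹1,980
  → ₹5,200

Parallel minimum levy:
  Adjusted income: ₹48,000 + ₹12,000 + ₹8,000 = ₹68,000
  Less exemption ₹51,000 → base ₹17,000
  ₹17,000 × 15% = ₹2,550

₹5,200 > ₹2,550, so the mainline income levy governs.

₹5,200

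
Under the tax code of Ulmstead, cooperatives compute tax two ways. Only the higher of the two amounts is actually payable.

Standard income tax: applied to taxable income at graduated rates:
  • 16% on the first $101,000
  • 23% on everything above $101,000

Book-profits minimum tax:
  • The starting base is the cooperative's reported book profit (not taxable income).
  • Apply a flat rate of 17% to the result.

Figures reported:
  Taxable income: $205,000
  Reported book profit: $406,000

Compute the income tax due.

$69,020

Book-profits minimum tax:
  Base (reported book profit): $406,000
  $406,000 × 17% = $69,020

Standard income tax:
  $101,000 × 16% = $16,160
  $104,000 × 23% = $23,920
  → $40,080

$69,020 > $40,080, so the book-profits minimum tax is the binding amount.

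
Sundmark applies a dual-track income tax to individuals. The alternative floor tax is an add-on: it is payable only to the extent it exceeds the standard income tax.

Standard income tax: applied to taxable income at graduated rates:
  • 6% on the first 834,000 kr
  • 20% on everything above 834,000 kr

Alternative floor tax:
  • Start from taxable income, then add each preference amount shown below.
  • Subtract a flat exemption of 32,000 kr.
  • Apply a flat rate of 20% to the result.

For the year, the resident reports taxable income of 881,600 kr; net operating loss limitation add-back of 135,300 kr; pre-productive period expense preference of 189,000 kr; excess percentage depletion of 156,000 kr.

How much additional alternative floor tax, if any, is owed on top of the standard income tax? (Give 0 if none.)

Alternative floor tax:
  Adjusted income: 881,600 kr + 135,300 kr + 189,000 kr + 156,000 kr = 1,361,900 kr
  Less exemption 32,000 kr → base 1,329,900 kr
  1,329,900 kr × 20% = 265,980 kr

Standard income tax:
  834,000 kr × 6% = 50,040 kr
  47,600 kr × 20% = 9,520 kr
  → 59,560 kr

Excess of alternative floor tax over standard income tax: 265,980 kr − 59,560 kr = 206,420 kr.

206,420 kr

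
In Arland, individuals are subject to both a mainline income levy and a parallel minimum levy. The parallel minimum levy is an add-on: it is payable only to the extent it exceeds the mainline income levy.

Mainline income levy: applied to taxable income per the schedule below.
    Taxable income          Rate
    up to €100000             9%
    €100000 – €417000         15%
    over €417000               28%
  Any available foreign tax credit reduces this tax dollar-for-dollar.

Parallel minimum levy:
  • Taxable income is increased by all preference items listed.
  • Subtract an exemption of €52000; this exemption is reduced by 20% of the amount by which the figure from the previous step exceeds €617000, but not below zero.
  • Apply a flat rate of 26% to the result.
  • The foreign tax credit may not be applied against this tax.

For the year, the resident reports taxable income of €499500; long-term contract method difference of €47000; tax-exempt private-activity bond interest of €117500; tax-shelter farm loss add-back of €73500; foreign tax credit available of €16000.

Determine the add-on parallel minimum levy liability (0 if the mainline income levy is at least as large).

Parallel minimum levy:
  Adjusted income: €499500 + €47000 + €117500 + €73500 = €737500
  Exemption: €52000 − 20% × (€737500 − €617000) = €52000 − €24100 = €27900
  Base: €737500 − €27900 = €709600
  €709600 × 26% = €184496

Mainline income levy:
  €100000 × 9% = €9000
  €317000 × 15% = €47550
  €82500 × 28% = €23100
  → €79650
  Less foreign tax credit €16000 → €63650

Excess of parallel minimum levy over mainline income levy: €184496 − €63650 = €120846.

€120846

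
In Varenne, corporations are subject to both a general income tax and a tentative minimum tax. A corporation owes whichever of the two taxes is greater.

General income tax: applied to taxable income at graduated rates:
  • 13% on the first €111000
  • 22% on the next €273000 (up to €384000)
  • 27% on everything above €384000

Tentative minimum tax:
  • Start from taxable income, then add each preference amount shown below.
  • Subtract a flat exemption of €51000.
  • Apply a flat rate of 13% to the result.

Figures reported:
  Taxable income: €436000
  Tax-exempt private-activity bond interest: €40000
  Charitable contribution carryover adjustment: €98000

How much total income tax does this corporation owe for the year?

General income tax:
  €111000 × 13% = €14430
  €273000 × 22% = €60060
  €52000 × 27% = €14040
  → €88530

Tentative minimum tax:
  Adjusted income: €436000 + €40000 + €98000 = €574000
  Less exemption €51000 → base €523000
  €523000 × 13% = €67990

€88530 > €67990, so the general income tax governs.

€88530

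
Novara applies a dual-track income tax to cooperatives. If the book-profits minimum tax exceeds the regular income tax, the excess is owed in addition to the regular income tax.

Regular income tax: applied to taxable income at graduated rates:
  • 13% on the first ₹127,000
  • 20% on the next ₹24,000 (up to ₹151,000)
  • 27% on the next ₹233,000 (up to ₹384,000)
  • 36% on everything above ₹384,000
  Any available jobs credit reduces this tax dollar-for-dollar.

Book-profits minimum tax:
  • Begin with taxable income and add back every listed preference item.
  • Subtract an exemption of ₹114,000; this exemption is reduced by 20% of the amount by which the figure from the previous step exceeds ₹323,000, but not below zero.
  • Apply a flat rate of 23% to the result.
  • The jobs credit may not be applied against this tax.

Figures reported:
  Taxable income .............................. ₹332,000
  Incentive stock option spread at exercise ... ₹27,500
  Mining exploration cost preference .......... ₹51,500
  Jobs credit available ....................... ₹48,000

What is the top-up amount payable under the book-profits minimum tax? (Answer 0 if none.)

₹50,178

Regular income tax:
  ₹127,000 × 13% = ₹16,510
  ₹24,000 × 20% = ₹4,800
  ₹181,000 × 27% = ₹48,870
  → ₹70,180
  Less jobs credit ₹48,000 → ₹22,180

Book-profits minimum tax:
  Adjusted income: ₹332,000 + ₹27,500 + ₹51,500 = ₹411,000
  Exemption: ₹114,000 − 20% × (₹411,000 − ₹323,000) = ₹114,000 − ₹17,600 = ₹96,400
  Base: ₹411,000 − ₹96,400 = ₹314,600
  ₹314,600 × 23% = ₹72,358

Excess of book-profits minimum tax over regular income tax: ₹72,358 − ₹22,180 = ₹50,178.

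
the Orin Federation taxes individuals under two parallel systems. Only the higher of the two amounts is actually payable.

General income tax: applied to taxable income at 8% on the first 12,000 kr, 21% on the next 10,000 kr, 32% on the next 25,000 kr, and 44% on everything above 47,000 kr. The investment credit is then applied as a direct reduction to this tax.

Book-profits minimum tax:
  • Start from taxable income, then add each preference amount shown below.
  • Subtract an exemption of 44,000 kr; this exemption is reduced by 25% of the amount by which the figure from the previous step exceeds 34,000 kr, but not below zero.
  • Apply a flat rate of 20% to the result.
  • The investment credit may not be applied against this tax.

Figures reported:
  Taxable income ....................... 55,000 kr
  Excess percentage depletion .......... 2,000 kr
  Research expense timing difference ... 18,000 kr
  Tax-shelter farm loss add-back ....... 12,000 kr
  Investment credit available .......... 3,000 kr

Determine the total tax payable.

11,580 kr

Book-profits minimum tax:
  Adjusted income: 55,000 kr + 2,000 kr + 18,000 kr + 12,000 kr = 87,000 kr
  Exemption: 44,000 kr − 25% × (87,000 kr − 34,000 kr) = 44,000 kr − 13,250 kr = 30,750 kr
  Base: 87,000 kr − 30,750 kr = 56,250 kr
  56,250 kr × 20% = 11,250 kr

General income tax:
  12,000 kr × 8% = 960 kr
  10,000 kr × 21% = 2,100 kr
  25,000 kr × 32% = 8,000 kr
  8,000 kr × 44% = 3,520 kr
  → 14,580 kr
  Less investment credit 3,000 kr → 11,580 kr

11,580 kr > 11,250 kr, so the general income tax governs.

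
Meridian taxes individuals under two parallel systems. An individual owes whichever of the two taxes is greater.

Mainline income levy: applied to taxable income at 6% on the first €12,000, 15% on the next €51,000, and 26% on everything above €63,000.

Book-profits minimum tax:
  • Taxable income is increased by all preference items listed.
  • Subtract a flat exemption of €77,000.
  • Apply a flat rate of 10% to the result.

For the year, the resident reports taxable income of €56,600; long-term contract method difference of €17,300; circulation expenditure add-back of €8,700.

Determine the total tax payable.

€7,410

Mainline income levy:
  €12,000 × 6% = €720
  €44,600 × 15% = €6,690
  → €7,410

Book-profits minimum tax:
  Adjusted income: €56,600 + €17,300 + €8,700 = €82,600
  Less exemption €77,000 → base €5,600
  €5,600 × 10% = €560

€7,410 > €560, so the mainline income levy governs.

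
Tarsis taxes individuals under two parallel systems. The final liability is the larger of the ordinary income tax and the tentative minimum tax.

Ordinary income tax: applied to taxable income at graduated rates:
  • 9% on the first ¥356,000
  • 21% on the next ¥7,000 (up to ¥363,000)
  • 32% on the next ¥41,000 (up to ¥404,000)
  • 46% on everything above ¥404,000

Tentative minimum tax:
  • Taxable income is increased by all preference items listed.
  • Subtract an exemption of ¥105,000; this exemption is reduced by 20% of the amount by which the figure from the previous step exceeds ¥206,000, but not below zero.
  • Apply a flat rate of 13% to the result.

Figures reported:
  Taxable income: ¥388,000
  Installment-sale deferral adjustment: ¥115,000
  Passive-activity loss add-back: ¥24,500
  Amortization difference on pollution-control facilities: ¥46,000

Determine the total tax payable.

¥70,460

Tentative minimum tax:
  Adjusted income: ¥388,000 + ¥115,000 + ¥24,500 + ¥46,000 = ¥573,500
  Exemption: ¥105,000 − 20% × (¥573,500 − ¥206,000) = ¥105,000 − ¥73,500 = ¥31,500
  Base: ¥573,500 − ¥31,500 = ¥542,000
  ¥542,000 × 13% = ¥70,460

Ordinary income tax:
  ¥356,000 × 9% = ¥32,040
  ¥7,000 × 21% = ¥1,470
  ¥25,000 × 32% = ¥8,000
  → ¥41,510

¥70,460 > ¥41,510, so the tentative minimum tax is the binding amount.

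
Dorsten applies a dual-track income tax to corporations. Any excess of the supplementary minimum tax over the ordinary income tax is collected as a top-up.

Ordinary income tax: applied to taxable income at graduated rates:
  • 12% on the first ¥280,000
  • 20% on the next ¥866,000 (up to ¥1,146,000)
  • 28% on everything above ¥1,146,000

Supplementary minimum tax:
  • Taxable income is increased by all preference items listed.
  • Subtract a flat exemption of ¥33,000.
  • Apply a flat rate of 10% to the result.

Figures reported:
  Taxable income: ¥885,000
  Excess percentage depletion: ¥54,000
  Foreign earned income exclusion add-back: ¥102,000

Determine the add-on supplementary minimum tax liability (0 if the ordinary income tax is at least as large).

Supplementary minimum tax:
  Adjusted income: ¥885,000 + ¥54,000 + ¥102,000 = ¥1,041,000
  Less exemption ¥33,000 → base ¥1,008,000
  ¥1,008,000 × 10% = ¥100,800

Ordinary income tax:
  ¥280,000 × 12% = ¥33,600
  ¥605,000 × 20% = ¥121,000
  → ¥154,600

¥100,800 ≤ ¥154,600, so no add-on is due.

¥0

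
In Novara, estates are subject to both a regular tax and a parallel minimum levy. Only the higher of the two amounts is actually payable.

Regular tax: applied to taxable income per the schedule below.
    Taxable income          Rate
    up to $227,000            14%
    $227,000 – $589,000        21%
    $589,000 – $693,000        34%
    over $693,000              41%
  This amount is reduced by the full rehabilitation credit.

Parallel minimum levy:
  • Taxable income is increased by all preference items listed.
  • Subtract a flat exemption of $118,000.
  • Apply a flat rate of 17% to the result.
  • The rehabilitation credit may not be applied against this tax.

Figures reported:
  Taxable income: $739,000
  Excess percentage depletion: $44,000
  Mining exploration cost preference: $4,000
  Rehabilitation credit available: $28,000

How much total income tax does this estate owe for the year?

$134,020

Regular tax:
  $227,000 × 14% = $31,780
  $362,000 × 21% = $76,020
  $104,000 × 34% = $35,360
  $46,000 × 41% = $18,860
  → $162,020
  Less rehabilitation credit $28,000 → $134,020

Parallel minimum levy:
  Adjusted income: $739,000 + $44,000 + $4,000 = $787,000
  Less exemption $118,000 → base $669,000
  $669,000 × 17% = $113,730

$134,020 > $113,730, so the regular tax governs.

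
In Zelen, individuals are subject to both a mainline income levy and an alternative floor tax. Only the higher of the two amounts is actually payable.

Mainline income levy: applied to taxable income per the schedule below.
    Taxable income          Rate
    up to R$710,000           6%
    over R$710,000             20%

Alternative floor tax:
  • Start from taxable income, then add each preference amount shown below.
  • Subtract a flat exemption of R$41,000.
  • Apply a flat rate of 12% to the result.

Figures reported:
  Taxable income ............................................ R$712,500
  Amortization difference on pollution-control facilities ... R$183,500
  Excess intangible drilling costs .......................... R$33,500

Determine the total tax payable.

Mainline income levy:
  R$710,000 × 6% = R$42,600
  R$2,500 × 20% = R$500
  → R$43,100

Alternative floor tax:
  Adjusted income: R$712,500 + R$183,500 + R$33,500 = R$929,500
  Less exemption R$41,000 → base R$888,500
  R$888,500 × 12% = R$106,620

R$106,620 > R$43,100, so the alternative floor tax is the binding amount.

R$106,620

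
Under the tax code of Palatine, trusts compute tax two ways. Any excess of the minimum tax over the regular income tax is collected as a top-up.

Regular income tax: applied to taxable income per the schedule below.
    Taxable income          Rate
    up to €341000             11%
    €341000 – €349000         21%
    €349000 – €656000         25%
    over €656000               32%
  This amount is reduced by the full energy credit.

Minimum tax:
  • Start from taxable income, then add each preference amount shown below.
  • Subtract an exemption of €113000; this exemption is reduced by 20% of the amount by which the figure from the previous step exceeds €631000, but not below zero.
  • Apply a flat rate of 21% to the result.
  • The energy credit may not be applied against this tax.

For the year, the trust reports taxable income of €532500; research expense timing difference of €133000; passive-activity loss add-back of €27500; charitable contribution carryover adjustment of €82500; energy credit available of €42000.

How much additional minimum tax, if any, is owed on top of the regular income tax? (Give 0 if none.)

Regular income tax:
  €341000 × 11% = €37510
  €8000 × 21% = €1680
  €183500 × 25% = €45875
  → €85065
  Less energy credit €42000 → €43065

Minimum tax:
  Adjusted income: €532500 + €133000 + €27500 + €82500 = €775500
  Exemption: €113000 − 20% × (€775500 − €631000) = €113000 − €28900 = €84100
  Base: €775500 − €84100 = €691400
  €691400 × 21% = €145194

Excess of minimum tax over regular income tax: €145194 − €43065 = €102129.

€102129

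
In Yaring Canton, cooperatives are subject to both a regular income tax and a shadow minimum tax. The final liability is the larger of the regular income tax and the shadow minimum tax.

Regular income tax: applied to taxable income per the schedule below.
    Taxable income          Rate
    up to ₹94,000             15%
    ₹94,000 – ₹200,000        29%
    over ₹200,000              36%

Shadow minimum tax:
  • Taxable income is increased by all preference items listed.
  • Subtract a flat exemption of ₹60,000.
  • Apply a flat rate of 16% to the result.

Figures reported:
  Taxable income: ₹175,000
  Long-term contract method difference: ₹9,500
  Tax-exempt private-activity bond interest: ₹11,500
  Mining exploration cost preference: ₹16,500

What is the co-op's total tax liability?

Shadow minimum tax:
  Adjusted income: ₹175,000 + ₹9,500 + ₹11,500 + ₹16,500 = ₹212,500
  Less exemption ₹60,000 → base ₹152,500
  ₹152,500 × 16% = ₹24,400

Regular income tax:
  ₹94,000 × 15% = ₹14,100
  ₹81,000 × 29% = ₹23,490
  → ₹37,590

₹37,590 > ₹24,400, so the regular income tax governs.

₹37,590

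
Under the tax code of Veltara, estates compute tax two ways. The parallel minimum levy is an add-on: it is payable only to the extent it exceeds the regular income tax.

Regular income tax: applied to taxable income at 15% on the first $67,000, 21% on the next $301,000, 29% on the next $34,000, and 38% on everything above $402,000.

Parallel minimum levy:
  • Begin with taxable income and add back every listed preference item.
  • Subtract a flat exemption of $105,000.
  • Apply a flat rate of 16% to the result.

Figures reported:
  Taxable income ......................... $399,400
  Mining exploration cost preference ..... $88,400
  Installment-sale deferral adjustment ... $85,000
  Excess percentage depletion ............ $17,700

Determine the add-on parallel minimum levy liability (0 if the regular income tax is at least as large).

Parallel minimum levy:
  Adjusted income: $399,400 + $88,400 + $85,000 + $17,700 = $590,500
  Less exemption $105,000 → base $485,500
  $485,500 × 16% = $77,680

Regular income tax:
  $67,000 × 15% = $10,050
  $301,000 × 21% = $63,210
  $31,400 × 29% = $9,106
  → $82,366

$77,680 ≤ $82,366, so no add-on is due.

$0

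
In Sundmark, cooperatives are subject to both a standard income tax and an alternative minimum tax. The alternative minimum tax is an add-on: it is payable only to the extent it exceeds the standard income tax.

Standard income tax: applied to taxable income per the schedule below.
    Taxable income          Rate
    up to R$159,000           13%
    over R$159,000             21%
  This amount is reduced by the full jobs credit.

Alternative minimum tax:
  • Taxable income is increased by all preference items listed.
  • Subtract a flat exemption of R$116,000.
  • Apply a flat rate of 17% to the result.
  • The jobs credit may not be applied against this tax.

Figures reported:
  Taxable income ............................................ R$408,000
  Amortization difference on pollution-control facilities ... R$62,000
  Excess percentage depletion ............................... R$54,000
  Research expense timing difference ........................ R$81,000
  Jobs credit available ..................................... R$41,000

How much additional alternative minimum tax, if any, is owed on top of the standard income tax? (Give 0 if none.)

Alternative minimum tax:
  Adjusted income: R$408,000 + R$62,000 + R$54,000 + R$81,000 = R$605,000
  Less exemption R$116,000 → base R$489,000
  R$489,000 × 17% = R$83,130

Standard income tax:
  R$159,000 × 13% = R$20,670
  R$249,000 × 21% = R$52,290
  → R$72,960
  Less jobs credit R$41,000 → R$31,960

Excess of alternative minimum tax over standard income tax: R$83,130 − R$31,960 = R$51,170.

R$51,170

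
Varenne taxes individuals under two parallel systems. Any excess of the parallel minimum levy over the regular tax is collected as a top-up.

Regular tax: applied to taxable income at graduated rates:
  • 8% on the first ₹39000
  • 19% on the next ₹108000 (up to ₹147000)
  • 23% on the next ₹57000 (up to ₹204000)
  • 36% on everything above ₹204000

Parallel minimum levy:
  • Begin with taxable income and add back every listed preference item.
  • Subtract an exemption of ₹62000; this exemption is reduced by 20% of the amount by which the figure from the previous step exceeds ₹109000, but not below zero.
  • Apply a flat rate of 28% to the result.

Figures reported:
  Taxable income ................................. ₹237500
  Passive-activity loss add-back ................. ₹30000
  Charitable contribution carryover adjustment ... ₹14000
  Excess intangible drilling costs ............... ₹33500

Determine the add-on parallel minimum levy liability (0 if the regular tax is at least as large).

Parallel minimum levy:
  Adjusted income: ₹237500 + ₹30000 + ₹14000 + ₹33500 = ₹315000
  Exemption: ₹62000 − 20% × (₹315000 − ₹109000) = ₹62000 − ₹41200 = ₹20800
  Base: ₹315000 − ₹20800 = ₹294200
  ₹294200 × 28% = ₹82376

Regular tax:
  ₹39000 × 8% = ₹3120
  ₹108000 × 19% = ₹20520
  ₹57000 × 23% = ₹13110
  ₹33500 × 36% = ₹12060
  → ₹48810

Excess of parallel minimum levy over regular tax: ₹82376 − ₹48810 = ₹33566.

₹33566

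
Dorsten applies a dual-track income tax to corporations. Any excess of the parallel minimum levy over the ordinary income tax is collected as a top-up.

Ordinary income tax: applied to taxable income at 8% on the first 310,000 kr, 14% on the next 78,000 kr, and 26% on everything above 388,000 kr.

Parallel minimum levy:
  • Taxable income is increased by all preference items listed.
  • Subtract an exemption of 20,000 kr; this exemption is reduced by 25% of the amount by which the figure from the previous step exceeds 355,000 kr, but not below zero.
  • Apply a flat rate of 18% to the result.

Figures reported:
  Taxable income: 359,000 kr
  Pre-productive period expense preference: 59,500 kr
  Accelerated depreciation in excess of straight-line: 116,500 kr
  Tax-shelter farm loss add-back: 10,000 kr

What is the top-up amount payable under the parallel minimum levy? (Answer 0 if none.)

66,440 kr

Parallel minimum levy:
  Adjusted income: 359,000 kr + 59,500 kr + 116,500 kr + 10,000 kr = 545,000 kr
  Exemption: 25% × (545,000 kr − 355,000 kr) = 47,500 kr ≥ 20,000 kr, so the exemption is fully phased out
  Base: 545,000 kr − 0 kr = 545,000 kr
  545,000 kr × 18% = 98,100 kr

Ordinary income tax:
  310,000 kr × 8% = 24,800 kr
  49,000 kr × 14% = 6,860 kr
  → 31,660 kr

Excess of parallel minimum levy over ordinary income tax: 98,100 kr − 31,660 kr = 66,440 kr.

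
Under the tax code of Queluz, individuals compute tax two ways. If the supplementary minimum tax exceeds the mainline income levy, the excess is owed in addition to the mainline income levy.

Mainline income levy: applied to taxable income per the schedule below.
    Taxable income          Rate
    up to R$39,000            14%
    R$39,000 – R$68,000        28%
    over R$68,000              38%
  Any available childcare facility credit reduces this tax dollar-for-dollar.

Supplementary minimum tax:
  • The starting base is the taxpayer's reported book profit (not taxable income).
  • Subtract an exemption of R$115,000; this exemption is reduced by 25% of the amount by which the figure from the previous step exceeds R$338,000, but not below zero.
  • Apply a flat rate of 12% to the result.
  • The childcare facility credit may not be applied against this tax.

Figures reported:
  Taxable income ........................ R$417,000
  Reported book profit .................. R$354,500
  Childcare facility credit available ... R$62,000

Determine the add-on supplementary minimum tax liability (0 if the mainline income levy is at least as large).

R$0

Supplementary minimum tax:
  Base (reported book profit): R$354,500
  Exemption: R$115,000 − 25% × (R$354,500 − R$338,000) = R$115,000 − R$4,125 = R$110,875
  Base: R$354,500 − R$110,875 = R$243,625
  R$243,625 × 12% = R$29,235

Mainline income levy:
  R$39,000 × 14% = R$5,460
  R$29,000 × 28% = R$8,120
  R$349,000 × 38% = R$132,620
  → R$146,200
  Less childcare facility credit R$62,000 → R$84,200

R$29,235 ≤ R$84,200, so no add-on is due.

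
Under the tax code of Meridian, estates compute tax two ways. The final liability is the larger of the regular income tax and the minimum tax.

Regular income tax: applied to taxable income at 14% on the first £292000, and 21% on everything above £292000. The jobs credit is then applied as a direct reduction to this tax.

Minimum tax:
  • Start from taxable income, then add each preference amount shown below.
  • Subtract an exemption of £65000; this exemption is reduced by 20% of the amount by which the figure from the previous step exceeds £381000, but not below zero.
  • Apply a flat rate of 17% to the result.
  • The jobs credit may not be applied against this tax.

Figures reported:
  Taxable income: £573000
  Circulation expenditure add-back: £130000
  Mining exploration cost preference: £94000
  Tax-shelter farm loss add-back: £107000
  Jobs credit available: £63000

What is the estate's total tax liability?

£153680

Minimum tax:
  Adjusted income: £573000 + £130000 + £94000 + £107000 = £904000
  Exemption: 20% × (£904000 − £381000) = £104600 ≥ £65000, so the exemption is fully phased out
  Base: £904000 − £0 = £904000
  £904000 × 17% = £153680

Regular income tax:
  £292000 × 14% = £40880
  £281000 × 21% = £59010
  → £99890
  Less jobs credit £63000 → £36890

£153680 > £36890, so the minimum tax is the binding amount.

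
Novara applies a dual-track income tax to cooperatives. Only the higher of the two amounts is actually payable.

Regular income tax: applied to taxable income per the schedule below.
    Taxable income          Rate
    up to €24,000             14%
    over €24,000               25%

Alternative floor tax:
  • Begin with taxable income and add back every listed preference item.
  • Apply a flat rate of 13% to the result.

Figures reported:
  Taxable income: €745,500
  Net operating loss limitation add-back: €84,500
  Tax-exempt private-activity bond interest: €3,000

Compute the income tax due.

Regular income tax:
  €24,000 × 14% = €3,360
  €721,500 × 25% = €180,375
  → €183,735

Alternative floor tax:
  Adjusted income: €745,500 + €84,500 + €3,000 = €833,000
  €833,000 × 13% = €108,290

€183,735 > €108,290, so the regular income tax governs.

€183,735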